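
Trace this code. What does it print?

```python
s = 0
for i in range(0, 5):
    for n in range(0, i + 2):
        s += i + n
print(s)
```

i=0,n=0: s = 0+0 = 0
i=0,n=1: s = 0+1 = 1
i=1,n=0: s = 1+1 = 2
i=1,n=1: s = 2+2 = 4
i=1,n=2: s = 4+3 = 7
i=2,n=0: s = 7+2 = 9
i=2,n=1: s = 9+3 = 12
i=2,n=2: s = 12+4 = 16
i=2,n=3: s = 16+5 = 21
i=3,n=0: s = 21+3 = 24
i=3,n=1: s = 24+4 = 28
i=3,n=2: s = 28+5 = 33
i=3,n=3: s = 33+6 = 39
i=3,n=4: s = 39+7 = 46
i=4,n=0: s = 46+4 = 50
i=4,n=1: s = 50+5 = 55
i=4,n=2: s = 55+6 = 61
i=4,n=3: s = 61+7 = 68
i=4,n=4: s = 68+8 = 76
i=4,n=5: s = 76+9 = 85

85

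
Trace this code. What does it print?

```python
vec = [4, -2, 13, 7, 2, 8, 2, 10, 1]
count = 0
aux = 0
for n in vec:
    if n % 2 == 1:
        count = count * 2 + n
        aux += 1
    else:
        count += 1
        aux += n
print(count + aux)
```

118

n=4: not odd, count = 0+1 = 1; aux=4
n=-2: not odd, count = 1+1 = 2; aux=2
n=13: odd, count = 2*2+13 = 17; aux=3
n=7: odd, count = 17*2+7 = 41; aux=4
n=2: not odd, count = 41+1 = 42; aux=6
n=8: not odd, count = 42+1 = 43; aux=14
n=2: not odd, count = 43+1 = 44; aux=16
n=10: not odd, count = 44+1 = 45; aux=26
n=1: odd, count = 45*2+1 = 91; aux=27
count+aux = 91+27 = 118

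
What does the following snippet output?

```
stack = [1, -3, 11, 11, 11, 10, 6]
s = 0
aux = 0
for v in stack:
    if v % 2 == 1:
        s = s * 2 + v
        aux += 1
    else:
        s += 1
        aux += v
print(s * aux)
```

v=1: odd, s = 0*2+1 = 1; aux=1
v=-3: odd, s = 1*2+(-3) = -1; aux=2
v=11: odd, s = (-1)*2+11 = 9; aux=3
v=11: odd, s = 9*2+11 = 29; aux=4
v=11: odd, s = 29*2+11 = 69; aux=5
v=10: not odd, s = 69+1 = 70; aux=15
v=6: not odd, s = 70+1 = 71; aux=21
s*aux = 71*21 = 1491

1491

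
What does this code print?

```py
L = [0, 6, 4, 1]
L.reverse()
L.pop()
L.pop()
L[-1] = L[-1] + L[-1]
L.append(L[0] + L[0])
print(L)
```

[1, 8, 2]

reverse → [1, 4, 6, 0]
pop() removes 0 → [1, 4, 6]
pop() removes 6 → [1, 4]
L[-1] = L[-1]+L[-1] = 4+4 = 8 → [1, 8]
append L[0]+L[0] = 1+1 = 2 → [1, 8, 2]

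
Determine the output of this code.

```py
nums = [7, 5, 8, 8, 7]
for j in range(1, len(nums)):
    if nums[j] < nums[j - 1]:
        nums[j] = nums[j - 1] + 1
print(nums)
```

[7, 8, 8, 8, 9]

j=1: 5<7, nums[1] = 7+1 = 8 → [7, 8, 8, 8, 7]
j=2: 8>=8, unchanged → [7, 8, 8, 8, 7]
j=3: 8>=8, unchanged → [7, 8, 8, 8, 7]
j=4: 7<8, nums[4] = 8+1 = 9 → [7, 8, 8, 8, 9]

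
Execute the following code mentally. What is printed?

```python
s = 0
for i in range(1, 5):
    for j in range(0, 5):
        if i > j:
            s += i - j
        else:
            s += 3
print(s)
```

i=1,j=0: 1>0, s = 0+1 = 1
i=1,j=1: not 1>1, s = 1+3 = 4
i=1,j=2: not 1>2, s = 4+3 = 7
i=1,j=3: not 1>3, s = 7+3 = 10
i=1,j=4: not 1>4, s = 10+3 = 13
i=2,j=0: 2>0, s = 13+2 = 15
i=2,j=1: 2>1, s = 15+1 = 16
i=2,j=2: not 2>2, s = 16+3 = 19
i=2,j=3: not 2>3, s = 19+3 = 22
i=2,j=4: not 2>4, s = 22+3 = 25
i=3,j=0: 3>0, s = 25+3 = 28
i=3,j=1: 3>1, s = 28+2 = 30
i=3,j=2: 3>2, s = 30+1 = 31
i=3,j=3: not 3>3, s = 31+3 = 34
i=3,j=4: not 3>4, s = 34+3 = 37
i=4,j=0: 4>0, s = 37+4 = 41
i=4,j=1: 4>1, s = 41+3 = 44
i=4,j=2: 4>2, s = 44+2 = 46
i=4,j=3: 4>3, s = 46+1 = 47
i=4,j=4: not 4>4, s = 47+3 = 50

50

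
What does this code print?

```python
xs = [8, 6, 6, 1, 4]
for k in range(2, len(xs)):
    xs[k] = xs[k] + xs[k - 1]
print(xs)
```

k=2: xs[2] = 6+6 = 12 → [8, 6, 12, 1, 4]
k=3: xs[3] = 1+12 = 13 → [8, 6, 12, 13, 4]
k=4: xs[4] = 4+13 = 17 → [8, 6, 12, 13, 17]

[8, 6, 12, 13, 17]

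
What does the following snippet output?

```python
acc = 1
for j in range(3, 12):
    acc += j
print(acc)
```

j=3: acc = 1+3 = 4
j=4: acc = 4+4 = 8
j=5: acc = 8+5 = 13
j=6: acc = 13+6 = 19
j=7: acc = 19+7 = 26
j=8: acc = 26+8 = 34
j=9: acc = 34+9 = 43
j=10: acc = 43+10 = 53
j=11: acc = 53+11 = 64

64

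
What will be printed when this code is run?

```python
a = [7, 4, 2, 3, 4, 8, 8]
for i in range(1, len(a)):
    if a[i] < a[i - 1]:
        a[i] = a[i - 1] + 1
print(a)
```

i=1: 4<7, a[1] = 7+1 = 8 → [7, 8, 2, 3, 4, 8, 8]
i=2: 2<8, a[2] = 8+1 = 9 → [7, 8, 9, 3, 4, 8, 8]
i=3: 3<9, a[3] = 9+1 = 10 → [7, 8, 9, 10, 4, 8, 8]
i=4: 4<10, a[4] = 10+1 = 11 → [7, 8, 9, 10, 11, 8, 8]
i=5: 8<11, a[5] = 11+1 = 12 → [7, 8, 9, 10, 11, 12, 8]
i=6: 8<12, a[6] = 12+1 = 13 → [7, 8, 9, 10, 11, 12, 13]

[7, 8, 9, 10, 11, 12, 13]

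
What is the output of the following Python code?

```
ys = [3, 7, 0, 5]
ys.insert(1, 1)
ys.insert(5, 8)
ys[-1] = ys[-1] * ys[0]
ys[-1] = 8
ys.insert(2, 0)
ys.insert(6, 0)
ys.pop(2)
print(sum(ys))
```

24

insert 1 at 1 → [3, 1, 7, 0, 5]
insert 8 at 5 → [3, 1, 7, 0, 5, 8]
ys[-1] = ys[-1]*ys[0] = 8*3 = 24 → [3, 1, 7, 0, 5, 24]
ys[-1] = 8 → [3, 1, 7, 0, 5, 8]
insert 0 at 2 → [3, 1, 0, 7, 0, 5, 8]
insert 0 at 6 → [3, 1, 0, 7, 0, 5, 0, 8]
pop(2) removes 0 → [3, 1, 7, 0, 5, 0, 8]
sum = 24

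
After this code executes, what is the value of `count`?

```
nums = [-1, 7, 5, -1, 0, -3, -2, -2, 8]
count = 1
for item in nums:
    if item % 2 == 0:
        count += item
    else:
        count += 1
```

10

item=-1: not even, count = 1+1 = 2
item=7: not even, count = 2+1 = 3
item=5: not even, count = 3+1 = 4
item=-1: not even, count = 4+1 = 5
item=0: even, count = 5+0 = 5
item=-3: not even, count = 5+1 = 6
item=-2: even, count = 6+(-2) = 4
item=-2: even, count = 4+(-2) = 2
item=8: even, count = 2+8 = 10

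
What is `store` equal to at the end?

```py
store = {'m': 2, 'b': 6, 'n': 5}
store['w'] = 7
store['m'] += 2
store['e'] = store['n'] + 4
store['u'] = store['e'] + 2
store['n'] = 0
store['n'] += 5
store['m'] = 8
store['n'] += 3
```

{'m': 8, 'b': 6, 'n': 8, 'w': 7, 'e': 9, 'u': 11}

store['w'] = 7 → {'m': 2, 'b': 6, 'n': 5, 'w': 7}
store['m'] = 2+2 = 4 → {'m': 4, 'b': 6, 'n': 5, 'w': 7}
store['e'] = store['n']+4 = 9 → {'m': 4, 'b': 6, 'n': 5, 'w': 7, 'e': 9}
store['u'] = store['e']+2 = 11 → {'m': 4, 'b': 6, 'n': 5, 'w': 7, 'e': 9, 'u': 11}
store['n'] = 0 → {'m': 4, 'b': 6, 'n': 0, 'w': 7, 'e': 9, 'u': 11}
store['n'] = 0+5 = 5 → {'m': 4, 'b': 6, 'n': 5, 'w': 7, 'e': 9, 'u': 11}
store['m'] = 8 → {'m': 8, 'b': 6, 'n': 5, 'w': 7, 'e': 9, 'u': 11}
store['n'] = 5+3 = 8 → {'m': 8, 'b': 6, 'n': 8, 'w': 7, 'e': 9, 'u': 11}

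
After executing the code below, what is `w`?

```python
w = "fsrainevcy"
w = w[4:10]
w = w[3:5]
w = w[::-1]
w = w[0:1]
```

slice [4:10] → 'inevcy'
slice [3:5] → 'vc'
reverse → 'cv'
slice [0:1] → 'c'

'c'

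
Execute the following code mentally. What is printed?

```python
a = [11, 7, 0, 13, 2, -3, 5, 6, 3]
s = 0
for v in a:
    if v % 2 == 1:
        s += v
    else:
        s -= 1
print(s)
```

v=11: odd, s = 0+11 = 11
v=7: odd, s = 11+7 = 18
v=0: not odd, s = 18-1 = 17
v=13: odd, s = 17+13 = 30
v=2: not odd, s = 30-1 = 29
v=-3: odd, s = 29+(-3) = 26
v=5: odd, s = 26+5 = 31
v=6: not odd, s = 31-1 = 30
v=3: odd, s = 30+3 = 33

33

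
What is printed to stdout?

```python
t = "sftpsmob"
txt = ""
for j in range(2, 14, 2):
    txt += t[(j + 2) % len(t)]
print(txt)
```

sostso

j=2: add t[4]='s' → 's'
j=4: add t[6]='o' → 'so'
j=6: add t[0]='s' → 'sos'
j=8: add t[2]='t' → 'sost'
j=10: add t[4]='s' → 'sosts'
j=12: add t[6]='o' → 'sostso'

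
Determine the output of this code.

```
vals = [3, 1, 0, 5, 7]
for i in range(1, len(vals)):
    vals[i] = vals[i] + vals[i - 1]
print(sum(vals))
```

36

i=1: vals[1] = 1+3 = 4 → [3, 4, 0, 5, 7]
i=2: vals[2] = 0+4 = 4 → [3, 4, 4, 5, 7]
i=3: vals[3] = 5+4 = 9 → [3, 4, 4, 9, 7]
i=4: vals[4] = 7+9 = 16 → [3, 4, 4, 9, 16]
sum = 36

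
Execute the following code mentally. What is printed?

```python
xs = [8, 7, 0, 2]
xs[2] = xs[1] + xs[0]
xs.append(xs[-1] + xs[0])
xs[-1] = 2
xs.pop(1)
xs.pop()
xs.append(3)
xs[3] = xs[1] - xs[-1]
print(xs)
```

xs[2] = xs[1]+xs[0] = 7+8 = 15 → [8, 7, 15, 2]
append xs[-1]+xs[0] = 2+8 = 10 → [8, 7, 15, 2, 10]
xs[-1] = 2 → [8, 7, 15, 2, 2]
pop(1) removes 7 → [8, 15, 2, 2]
pop() removes 2 → [8, 15, 2]
append 3 → [8, 15, 2, 3]
xs[3] = xs[1]-xs[-1] = 15-3 = 12 → [8, 15, 2, 12]

[8, 15, 2, 12]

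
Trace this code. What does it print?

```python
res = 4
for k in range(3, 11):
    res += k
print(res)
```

k=3: res = 4+3 = 7
k=4: res = 7+4 = 11
k=5: res = 11+5 = 16
k=6: res = 16+6 = 22
k=7: res = 22+7 = 29
k=8: res = 29+8 = 37
k=9: res = 37+9 = 46
k=10: res = 46+10 = 56

56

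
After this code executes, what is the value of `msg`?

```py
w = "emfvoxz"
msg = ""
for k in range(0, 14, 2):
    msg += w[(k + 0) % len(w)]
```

'efozmvx'

k=0: add w[0]='e' → 'e'
k=2: add w[2]='f' → 'ef'
k=4: add w[4]='o' → 'efo'
k=6: add w[6]='z' → 'efoz'
k=8: add w[1]='m' → 'efozm'
k=10: add w[3]='v' → 'efozmv'
k=12: add w[5]='x' → 'efozmvx'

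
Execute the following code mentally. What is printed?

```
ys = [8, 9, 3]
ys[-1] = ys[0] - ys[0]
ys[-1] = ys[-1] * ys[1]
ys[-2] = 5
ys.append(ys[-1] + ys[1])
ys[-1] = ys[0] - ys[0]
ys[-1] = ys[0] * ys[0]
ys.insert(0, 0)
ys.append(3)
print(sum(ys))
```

ys[-1] = ys[0]-ys[0] = 8-8 = 0 → [8, 9, 0]
ys[-1] = ys[-1]*ys[1] = 0*9 = 0 → [8, 9, 0]
ys[-2] = 5 → [8, 5, 0]
append ys[-1]+ys[1] = 0+5 = 5 → [8, 5, 0, 5]
ys[-1] = ys[0]-ys[0] = 8-8 = 0 → [8, 5, 0, 0]
ys[-1] = ys[0]*ys[0] = 8*8 = 64 → [8, 5, 0, 64]
insert 0 at 0 → [0, 8, 5, 0, 64]
append 3 → [0, 8, 5, 0, 64, 3]
sum = 80

80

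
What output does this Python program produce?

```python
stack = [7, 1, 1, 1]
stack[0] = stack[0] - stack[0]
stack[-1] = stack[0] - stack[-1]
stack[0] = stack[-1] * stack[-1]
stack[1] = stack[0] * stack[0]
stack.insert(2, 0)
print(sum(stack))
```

stack[0] = stack[0]-stack[0] = 7-7 = 0 → [0, 1, 1, 1]
stack[-1] = stack[0]-stack[-1] = 0-1 = -1 → [0, 1, 1, -1]
stack[0] = stack[-1]*stack[-1] = (-1)*(-1) = 1 → [1, 1, 1, -1]
stack[1] = stack[0]*stack[0] = 1*1 = 1 → [1, 1, 1, -1]
insert 0 at 2 → [1, 1, 0, 1, -1]
sum = 2

2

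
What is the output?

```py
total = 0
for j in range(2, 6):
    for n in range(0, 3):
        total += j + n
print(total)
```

54

j=2,n=0: total = 0+2 = 2
j=2,n=1: total = 2+3 = 5
j=2,n=2: total = 5+4 = 9
j=3,n=0: total = 9+3 = 12
j=3,n=1: total = 12+4 = 16
j=3,n=2: total = 16+5 = 21
j=4,n=0: total = 21+4 = 25
j=4,n=1: total = 25+5 = 30
j=4,n=2: total = 30+6 = 36
j=5,n=0: total = 36+5 = 41
j=5,n=1: total = 41+6 = 47
j=5,n=2: total = 47+7 = 54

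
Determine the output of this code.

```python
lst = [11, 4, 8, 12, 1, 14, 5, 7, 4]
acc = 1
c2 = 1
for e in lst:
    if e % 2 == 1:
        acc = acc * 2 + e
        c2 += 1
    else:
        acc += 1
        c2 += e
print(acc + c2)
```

e=11: odd, acc = 1*2+11 = 13; c2=2
e=4: not odd, acc = 13+1 = 14; c2=6
e=8: not odd, acc = 14+1 = 15; c2=14
e=12: not odd, acc = 15+1 = 16; c2=26
e=1: odd, acc = 16*2+1 = 33; c2=27
e=14: not odd, acc = 33+1 = 34; c2=41
e=5: odd, acc = 34*2+5 = 73; c2=42
e=7: odd, acc = 73*2+7 = 153; c2=43
e=4: not odd, acc = 153+1 = 154; c2=47
acc+c2 = 154+47 = 201

201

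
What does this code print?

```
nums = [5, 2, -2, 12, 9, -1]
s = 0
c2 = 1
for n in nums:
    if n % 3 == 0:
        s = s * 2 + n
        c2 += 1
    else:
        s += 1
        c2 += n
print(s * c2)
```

n=5: not %3==0, s = 0+1 = 1; c2=6
n=2: not %3==0, s = 1+1 = 2; c2=8
n=-2: not %3==0, s = 2+1 = 3; c2=6
n=12: %3==0, s = 3*2+12 = 18; c2=7
n=9: %3==0, s = 18*2+9 = 45; c2=8
n=-1: not %3==0, s = 45+1 = 46; c2=7
s*c2 = 46*7 = 322

322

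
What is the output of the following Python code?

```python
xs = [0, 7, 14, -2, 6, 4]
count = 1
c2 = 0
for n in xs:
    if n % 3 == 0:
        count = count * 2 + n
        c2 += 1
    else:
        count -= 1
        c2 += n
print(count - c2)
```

-22

n=0: %3==0, count = 1*2+0 = 2; c2=1
n=7: not %3==0, count = 2-1 = 1; c2=8
n=14: not %3==0, count = 1-1 = 0; c2=22
n=-2: not %3==0, count = 0-1 = -1; c2=20
n=6: %3==0, count = (-1)*2+6 = 4; c2=21
n=4: not %3==0, count = 4-1 = 3; c2=25
count-c2 = 3-25 = -22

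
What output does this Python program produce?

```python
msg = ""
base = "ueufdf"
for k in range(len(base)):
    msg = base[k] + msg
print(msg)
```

fdfueu

k=0: prepend 'u' → 'u'
k=1: prepend 'e' → 'eu'
k=2: prepend 'u' → 'ueu'
k=3: prepend 'f' → 'fueu'
k=4: prepend 'd' → 'dfueu'
k=5: prepend 'f' → 'fdfueu'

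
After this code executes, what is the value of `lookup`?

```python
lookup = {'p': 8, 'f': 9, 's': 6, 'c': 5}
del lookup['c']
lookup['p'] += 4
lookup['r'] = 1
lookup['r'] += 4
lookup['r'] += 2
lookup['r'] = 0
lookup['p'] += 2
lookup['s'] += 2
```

{'p': 14, 'f': 9, 's': 8, 'r': 0}

del 'c' → {'p': 8, 'f': 9, 's': 6}
lookup['p'] = 8+4 = 12 → {'p': 12, 'f': 9, 's': 6}
lookup['r'] = 1 → {'p': 12, 'f': 9, 's': 6, 'r': 1}
lookup['r'] = 1+4 = 5 → {'p': 12, 'f': 9, 's': 6, 'r': 5}
lookup['r'] = 5+2 = 7 → {'p': 12, 'f': 9, 's': 6, 'r': 7}
lookup['r'] = 0 → {'p': 12, 'f': 9, 's': 6, 'r': 0}
lookup['p'] = 12+2 = 14 → {'p': 14, 'f': 9, 's': 6, 'r': 0}
lookup['s'] = 6+2 = 8 → {'p': 14, 'f': 9, 's': 8, 'r': 0}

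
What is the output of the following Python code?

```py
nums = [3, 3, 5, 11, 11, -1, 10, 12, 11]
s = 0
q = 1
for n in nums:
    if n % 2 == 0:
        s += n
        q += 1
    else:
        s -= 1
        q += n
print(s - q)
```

-31

n=3: not even, s = 0-1 = -1; q=4
n=3: not even, s = (-1)-1 = -2; q=7
n=5: not even, s = (-2)-1 = -3; q=12
n=11: not even, s = (-3)-1 = -4; q=23
n=11: not even, s = (-4)-1 = -5; q=34
n=-1: not even, s = (-5)-1 = -6; q=33
n=10: even, s = (-6)+10 = 4; q=34
n=12: even, s = 4+12 = 16; q=35
n=11: not even, s = 16-1 = 15; q=46
s-q = 15-46 = -31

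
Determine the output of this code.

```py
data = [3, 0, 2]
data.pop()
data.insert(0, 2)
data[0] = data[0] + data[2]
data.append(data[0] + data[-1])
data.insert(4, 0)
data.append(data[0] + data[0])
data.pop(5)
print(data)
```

pop() removes 2 → [3, 0]
insert 2 at 0 → [2, 3, 0]
data[0] = data[0]+data[2] = 2+0 = 2 → [2, 3, 0]
append data[0]+data[-1] = 2+0 = 2 → [2, 3, 0, 2]
insert 0 at 4 → [2, 3, 0, 2, 0]
append data[0]+data[0] = 2+2 = 4 → [2, 3, 0, 2, 0, 4]
pop(5) removes 4 → [2, 3, 0, 2, 0]

[2, 3, 0, 2, 0]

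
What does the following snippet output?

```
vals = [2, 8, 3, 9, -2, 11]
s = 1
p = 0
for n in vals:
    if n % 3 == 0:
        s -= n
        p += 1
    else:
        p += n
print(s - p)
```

-32

n=2: not %3==0; p=2
n=8: not %3==0; p=10
n=3: %3==0, s = 1-3 = -2; p=11
n=9: %3==0, s = (-2)-9 = -11; p=12
n=-2: not %3==0; p=10
n=11: not %3==0; p=21
s-p = (-11)-21 = -32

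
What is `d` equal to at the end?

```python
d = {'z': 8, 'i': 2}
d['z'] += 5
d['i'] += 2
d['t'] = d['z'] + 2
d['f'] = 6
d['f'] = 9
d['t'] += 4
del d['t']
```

d['z'] = 8+5 = 13 → {'z': 13, 'i': 2}
d['i'] = 2+2 = 4 → {'z': 13, 'i': 4}
d['t'] = d['z']+2 = 15 → {'z': 13, 'i': 4, 't': 15}
d['f'] = 6 → {'z': 13, 'i': 4, 't': 15, 'f': 6}
d['f'] = 9 → {'z': 13, 'i': 4, 't': 15, 'f': 9}
d['t'] = 15+4 = 19 → {'z': 13, 'i': 4, 't': 19, 'f': 9}
del 't' → {'z': 13, 'i': 4, 'f': 9}

{'z': 13, 'i': 4, 'f': 9}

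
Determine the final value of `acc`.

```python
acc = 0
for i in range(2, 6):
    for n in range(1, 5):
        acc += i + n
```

i=2,n=1: acc = 0+3 = 3
i=2,n=2: acc = 3+4 = 7
i=2,n=3: acc = 7+5 = 12
i=2,n=4: acc = 12+6 = 18
i=3,n=1: acc = 18+4 = 22
i=3,n=2: acc = 22+5 = 27
i=3,n=3: acc = 27+6 = 33
i=3,n=4: acc = 33+7 = 40
i=4,n=1: acc = 40+5 = 45
i=4,n=2: acc = 45+6 = 51
i=4,n=3: acc = 51+7 = 58
i=4,n=4: acc = 58+8 = 66
i=5,n=1: acc = 66+6 = 72
i=5,n=2: acc = 72+7 = 79
i=5,n=3: acc = 79+8 = 87
i=5,n=4: acc = 87+9 = 96

96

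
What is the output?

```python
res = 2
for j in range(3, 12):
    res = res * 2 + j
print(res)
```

j=3: res = 2*2+3 = 7
j=4: res = 7*2+4 = 18
j=5: res = 18*2+5 = 41
j=6: res = 41*2+6 = 88
j=7: res = 88*2+7 = 183
j=8: res = 183*2+8 = 374
j=9: res = 374*2+9 = 757
j=10: res = 757*2+10 = 1524
j=11: res = 1524*2+11 = 3059

3059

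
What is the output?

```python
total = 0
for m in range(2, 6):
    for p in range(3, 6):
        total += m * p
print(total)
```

m=2,p=3: total = 0+6 = 6
m=2,p=4: total = 6+8 = 14
m=2,p=5: total = 14+10 = 24
m=3,p=3: total = 24+9 = 33
m=3,p=4: total = 33+12 = 45
m=3,p=5: total = 45+15 = 60
m=4,p=3: total = 60+12 = 72
m=4,p=4: total = 72+16 = 88
m=4,p=5: total = 88+20 = 108
m=5,p=3: total = 108+15 = 123
m=5,p=4: total = 123+20 = 143
m=5,p=5: total = 143+25 = 168

168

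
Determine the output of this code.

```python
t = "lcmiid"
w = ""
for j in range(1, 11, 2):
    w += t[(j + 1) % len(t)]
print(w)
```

milmi

j=1: add t[2]='m' → 'm'
j=3: add t[4]='i' → 'mi'
j=5: add t[0]='l' → 'mil'
j=7: add t[2]='m' → 'milm'
j=9: add t[4]='i' → 'milmi'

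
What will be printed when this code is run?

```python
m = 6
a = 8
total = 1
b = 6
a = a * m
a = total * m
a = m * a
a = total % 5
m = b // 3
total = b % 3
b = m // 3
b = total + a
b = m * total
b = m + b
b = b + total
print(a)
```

a = 8*6 = 48
a = 1*6 = 6
a = 6*6 = 36
a = 1%5 = 1
m = 6//3 = 2
total = 6%3 = 0
b = 2//3 = 0
b = 0+1 = 1
b = 2*0 = 0
b = 2+0 = 2
b = 2+0 = 2

1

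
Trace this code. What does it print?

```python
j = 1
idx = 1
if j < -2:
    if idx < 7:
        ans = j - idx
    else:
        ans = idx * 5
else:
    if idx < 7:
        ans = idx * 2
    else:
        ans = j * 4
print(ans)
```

j=1, idx=1
j < -2 is False; idx < 7 is True
→ ans = idx * 2 = 2

2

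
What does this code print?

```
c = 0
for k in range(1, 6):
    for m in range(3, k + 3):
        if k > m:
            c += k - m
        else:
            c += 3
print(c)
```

40

k=1,m=3: not 1>3, c = 0+3 = 3
k=2,m=3: not 2>3, c = 3+3 = 6
k=2,m=4: not 2>4, c = 6+3 = 9
k=3,m=3: not 3>3, c = 9+3 = 12
k=3,m=4: not 3>4, c = 12+3 = 15
k=3,m=5: not 3>5, c = 15+3 = 18
k=4,m=3: 4>3, c = 18+1 = 19
k=4,m=4: not 4>4, c = 19+3 = 22
k=4,m=5: not 4>5, c = 22+3 = 25
k=4,m=6: not 4>6, c = 25+3 = 28
k=5,m=3: 5>3, c = 28+2 = 30
k=5,m=4: 5>4, c = 30+1 = 31
k=5,m=5: not 5>5, c = 31+3 = 34
k=5,m=6: not 5>6, c = 34+3 = 37
k=5,m=7: not 5>7, c = 37+3 = 40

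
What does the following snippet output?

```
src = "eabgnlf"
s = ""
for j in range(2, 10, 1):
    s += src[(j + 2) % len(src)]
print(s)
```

nlfeabgn

j=2: add src[4]='n' → 'n'
j=3: add src[5]='l' → 'nl'
j=4: add src[6]='f' → 'nlf'
j=5: add src[0]='e' → 'nlfe'
j=6: add src[1]='a' → 'nlfea'
j=7: add src[2]='b' → 'nlfeab'
j=8: add src[3]='g' → 'nlfeabg'
j=9: add src[4]='n' → 'nlfeabgn'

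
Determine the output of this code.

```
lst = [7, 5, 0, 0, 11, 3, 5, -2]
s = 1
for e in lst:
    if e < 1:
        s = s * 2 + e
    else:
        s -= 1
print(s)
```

-16

e=7: not <1, s = 1-1 = 0
e=5: not <1, s = 0-1 = -1
e=0: <1, s = (-1)*2+0 = -2
e=0: <1, s = (-2)*2+0 = -4
e=11: not <1, s = (-4)-1 = -5
e=3: not <1, s = (-5)-1 = -6
e=5: not <1, s = (-6)-1 = -7
e=-2: <1, s = (-7)*2+(-2) = -16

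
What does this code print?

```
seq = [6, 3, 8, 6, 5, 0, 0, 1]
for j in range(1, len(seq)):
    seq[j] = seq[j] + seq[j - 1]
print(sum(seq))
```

168

j=1: seq[1] = 3+6 = 9 → [6, 9, 8, 6, 5, 0, 0, 1]
j=2: seq[2] = 8+9 = 17 → [6, 9, 17, 6, 5, 0, 0, 1]
j=3: seq[3] = 6+17 = 23 → [6, 9, 17, 23, 5, 0, 0, 1]
j=4: seq[4] = 5+23 = 28 → [6, 9, 17, 23, 28, 0, 0, 1]
j=5: seq[5] = 0+28 = 28 → [6, 9, 17, 23, 28, 28, 0, 1]
j=6: seq[6] = 0+28 = 28 → [6, 9, 17, 23, 28, 28, 28, 1]
j=7: seq[7] = 1+28 = 29 → [6, 9, 17, 23, 28, 28, 28, 29]
sum = 168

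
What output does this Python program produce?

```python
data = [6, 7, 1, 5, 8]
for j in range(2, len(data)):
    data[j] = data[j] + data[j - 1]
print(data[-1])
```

21

j=2: data[2] = 1+7 = 8 → [6, 7, 8, 5, 8]
j=3: data[3] = 5+8 = 13 → [6, 7, 8, 13, 8]
j=4: data[4] = 8+13 = 21 → [6, 7, 8, 13, 21]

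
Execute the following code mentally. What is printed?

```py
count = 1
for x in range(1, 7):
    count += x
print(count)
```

22

x=1: count = 1+1 = 2
x=2: count = 2+2 = 4
x=3: count = 4+3 = 7
x=4: count = 7+4 = 11
x=5: count = 11+5 = 16
x=6: count = 16+6 = 22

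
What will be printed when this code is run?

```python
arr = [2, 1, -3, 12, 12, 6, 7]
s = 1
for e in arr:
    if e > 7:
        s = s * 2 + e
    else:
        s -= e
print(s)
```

27

e=2: not >7, s = 1-2 = -1
e=1: not >7, s = (-1)-1 = -2
e=-3: not >7, s = (-2)-(-3) = 1
e=12: >7, s = 1*2+12 = 14
e=12: >7, s = 14*2+12 = 40
e=6: not >7, s = 40-6 = 34
e=7: not >7, s = 34-7 = 27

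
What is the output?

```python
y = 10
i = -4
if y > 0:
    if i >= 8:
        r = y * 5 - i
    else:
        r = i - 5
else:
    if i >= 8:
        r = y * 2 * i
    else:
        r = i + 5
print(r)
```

y=10, i=-4
y > 0 is True; i >= 8 is False
→ r = i - 5 = -9

-9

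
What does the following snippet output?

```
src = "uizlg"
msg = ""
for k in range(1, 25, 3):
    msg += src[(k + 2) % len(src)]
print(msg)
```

k=1: add src[3]='l' → 'l'
k=4: add src[1]='i' → 'li'
k=7: add src[4]='g' → 'lig'
k=10: add src[2]='z' → 'ligz'
k=13: add src[0]='u' → 'ligzu'
k=16: add src[3]='l' → 'ligzul'
k=19: add src[1]='i' → 'ligzuli'
k=22: add src[4]='g' → 'ligzulig'

ligzulig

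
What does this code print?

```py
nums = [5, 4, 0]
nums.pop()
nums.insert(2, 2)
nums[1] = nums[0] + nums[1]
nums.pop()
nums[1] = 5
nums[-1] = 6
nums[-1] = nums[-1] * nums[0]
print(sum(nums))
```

35

pop() removes 0 → [5, 4]
insert 2 at 2 → [5, 4, 2]
nums[1] = nums[0]+nums[1] = 5+4 = 9 → [5, 9, 2]
pop() removes 2 → [5, 9]
nums[1] = 5 → [5, 5]
nums[-1] = 6 → [5, 6]
nums[-1] = nums[-1]*nums[0] = 6*5 = 30 → [5, 30]
sum = 35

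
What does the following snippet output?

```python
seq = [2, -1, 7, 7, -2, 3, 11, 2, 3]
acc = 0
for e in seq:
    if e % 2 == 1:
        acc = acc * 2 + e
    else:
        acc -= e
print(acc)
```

57

e=2: not odd, acc = 0-2 = -2
e=-1: odd, acc = (-2)*2+(-1) = -5
e=7: odd, acc = (-5)*2+7 = -3
e=7: odd, acc = (-3)*2+7 = 1
e=-2: not odd, acc = 1-(-2) = 3
e=3: odd, acc = 3*2+3 = 9
e=11: odd, acc = 9*2+11 = 29
e=2: not odd, acc = 29-2 = 27
e=3: odd, acc = 27*2+3 = 57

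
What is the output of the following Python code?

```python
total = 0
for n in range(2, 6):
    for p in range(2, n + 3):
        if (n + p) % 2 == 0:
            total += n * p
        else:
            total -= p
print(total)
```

n=2,p=2: even sum, total = 0+4 = 4
n=2,p=3: odd sum, total = 4-3 = 1
n=2,p=4: even sum, total = 1+8 = 9
n=3,p=2: odd sum, total = 9-2 = 7
n=3,p=3: even sum, total = 7+9 = 16
n=3,p=4: odd sum, total = 16-4 = 12
n=3,p=5: even sum, total = 12+15 = 27
n=4,p=2: even sum, total = 27+8 = 35
n=4,p=3: odd sum, total = 35-3 = 32
n=4,p=4: even sum, total = 32+16 = 48
n=4,p=5: odd sum, total = 48-5 = 43
n=4,p=6: even sum, total = 43+24 = 67
n=5,p=2: odd sum, total = 67-2 = 65
n=5,p=3: even sum, total = 65+15 = 80
n=5,p=4: odd sum, total = 80-4 = 76
n=5,p=5: even sum, total = 76+25 = 101
n=5,p=6: odd sum, total = 101-6 = 95
n=5,p=7: even sum, total = 95+35 = 130

130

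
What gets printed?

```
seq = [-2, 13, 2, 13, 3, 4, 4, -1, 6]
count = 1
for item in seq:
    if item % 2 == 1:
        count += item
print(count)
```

item=-2: not odd
item=13: odd, count = 1+13 = 14
item=2: not odd
item=13: odd, count = 14+13 = 27
item=3: odd, count = 27+3 = 30
item=4: not odd
item=4: not odd
item=-1: odd, count = 30+(-1) = 29
item=6: not odd

29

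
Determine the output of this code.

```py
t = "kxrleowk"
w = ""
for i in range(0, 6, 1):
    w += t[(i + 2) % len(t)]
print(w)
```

rleowk

i=0: add t[2]='r' → 'r'
i=1: add t[3]='l' → 'rl'
i=2: add t[4]='e' → 'rle'
i=3: add t[5]='o' → 'rleo'
i=4: add t[6]='w' → 'rleow'
i=5: add t[7]='k' → 'rleowk'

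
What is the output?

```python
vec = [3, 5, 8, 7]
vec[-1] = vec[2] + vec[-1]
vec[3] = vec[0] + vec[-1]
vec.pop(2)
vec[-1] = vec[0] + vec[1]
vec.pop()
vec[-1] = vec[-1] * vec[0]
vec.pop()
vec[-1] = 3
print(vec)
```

vec[-1] = vec[2]+vec[-1] = 8+7 = 15 → [3, 5, 8, 15]
vec[3] = vec[0]+vec[-1] = 3+15 = 18 → [3, 5, 8, 18]
pop(2) removes 8 → [3, 5, 18]
vec[-1] = vec[0]+vec[1] = 3+5 = 8 → [3, 5, 8]
pop() removes 8 → [3, 5]
vec[-1] = vec[-1]*vec[0] = 5*3 = 15 → [3, 15]
pop() removes 15 → [3]
vec[-1] = 3 → [3]

[3]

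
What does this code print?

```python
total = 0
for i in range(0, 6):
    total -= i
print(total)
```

i=0: total = 0-0 = 0
i=1: total = 0-1 = -1
i=2: total = (-1)-2 = -3
i=3: total = (-3)-3 = -6
i=4: total = (-6)-4 = -10
i=5: total = (-10)-5 = -15

-15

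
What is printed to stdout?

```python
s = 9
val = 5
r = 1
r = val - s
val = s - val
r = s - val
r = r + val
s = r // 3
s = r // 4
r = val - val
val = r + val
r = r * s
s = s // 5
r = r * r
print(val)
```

r = 5-9 = -4
val = 9-5 = 4
r = 9-4 = 5
r = 5+4 = 9
s = 9//3 = 3
s = 9//4 = 2
r = 4-4 = 0
val = 0+4 = 4
r = 0*2 = 0
s = 2//5 = 0
r = 0*0 = 0

4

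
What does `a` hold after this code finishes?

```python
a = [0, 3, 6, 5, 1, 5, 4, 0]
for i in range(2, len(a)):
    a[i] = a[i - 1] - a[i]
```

i=2: a[2] = 3-6 = -3 → [0, 3, -3, 5, 1, 5, 4, 0]
i=3: a[3] = (-3)-5 = -8 → [0, 3, -3, -8, 1, 5, 4, 0]
i=4: a[4] = (-8)-1 = -9 → [0, 3, -3, -8, -9, 5, 4, 0]
i=5: a[5] = (-9)-5 = -14 → [0, 3, -3, -8, -9, -14, 4, 0]
i=6: a[6] = (-14)-4 = -18 → [0, 3, -3, -8, -9, -14, -18, 0]
i=7: a[7] = (-18)-0 = -18 → [0, 3, -3, -8, -9, -14, -18, -18]

[0, 3, -3, -8, -9, -14, -18, -18]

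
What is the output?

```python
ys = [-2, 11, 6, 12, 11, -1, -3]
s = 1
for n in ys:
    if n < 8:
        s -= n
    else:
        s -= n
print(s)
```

n=-2: <8, s = 1-(-2) = 3
n=11: not <8, s = 3-11 = -8
n=6: <8, s = (-8)-6 = -14
n=12: not <8, s = (-14)-12 = -26
n=11: not <8, s = (-26)-11 = -37
n=-1: <8, s = (-37)-(-1) = -36
n=-3: <8, s = (-36)-(-3) = -33

-33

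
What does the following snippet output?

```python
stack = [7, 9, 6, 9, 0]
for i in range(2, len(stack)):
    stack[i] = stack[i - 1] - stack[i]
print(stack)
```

[7, 9, 3, -6, -6]

i=2: stack[2] = 9-6 = 3 → [7, 9, 3, 9, 0]
i=3: stack[3] = 3-9 = -6 → [7, 9, 3, -6, 0]
i=4: stack[4] = (-6)-0 = -6 → [7, 9, 3, -6, -6]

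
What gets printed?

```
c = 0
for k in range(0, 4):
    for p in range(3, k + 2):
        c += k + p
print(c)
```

18

k=2,p=3: c = 0+5 = 5
k=3,p=3: c = 5+6 = 11
k=3,p=4: c = 11+7 = 18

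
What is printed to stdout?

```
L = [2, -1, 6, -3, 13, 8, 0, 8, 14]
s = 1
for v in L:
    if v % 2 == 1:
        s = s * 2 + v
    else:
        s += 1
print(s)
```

27

v=2: not odd, s = 1+1 = 2
v=-1: odd, s = 2*2+(-1) = 3
v=6: not odd, s = 3+1 = 4
v=-3: odd, s = 4*2+(-3) = 5
v=13: odd, s = 5*2+13 = 23
v=8: not odd, s = 23+1 = 24
v=0: not odd, s = 24+1 = 25
v=8: not odd, s = 25+1 = 26
v=14: not odd, s = 26+1 = 27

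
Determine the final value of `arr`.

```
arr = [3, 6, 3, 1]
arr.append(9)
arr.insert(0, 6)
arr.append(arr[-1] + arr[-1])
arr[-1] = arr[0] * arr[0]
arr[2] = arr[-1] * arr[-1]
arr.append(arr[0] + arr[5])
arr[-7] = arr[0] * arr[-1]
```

[6, 90, 1296, 3, 1, 9, 36, 15]

append 9 → [3, 6, 3, 1, 9]
insert 6 at 0 → [6, 3, 6, 3, 1, 9]
append arr[-1]+arr[-1] = 9+9 = 18 → [6, 3, 6, 3, 1, 9, 18]
arr[-1] = arr[0]*arr[0] = 6*6 = 36 → [6, 3, 6, 3, 1, 9, 36]
arr[2] = arr[-1]*arr[-1] = 36*36 = 1296 → [6, 3, 1296, 3, 1, 9, 36]
append arr[0]+arr[5] = 6+9 = 15 → [6, 3, 1296, 3, 1, 9, 36, 15]
arr[-7] = arr[0]*arr[-1] = 6*15 = 90 → [6, 90, 1296, 3, 1, 9, 36, 15]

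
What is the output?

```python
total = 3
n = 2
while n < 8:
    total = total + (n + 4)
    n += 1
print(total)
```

54

n=2: total = 3+6 = 9
n=3: total = 9+7 = 16
n=4: total = 16+8 = 24
n=5: total = 24+9 = 33
n=6: total = 33+10 = 43
n=7: total = 43+11 = 54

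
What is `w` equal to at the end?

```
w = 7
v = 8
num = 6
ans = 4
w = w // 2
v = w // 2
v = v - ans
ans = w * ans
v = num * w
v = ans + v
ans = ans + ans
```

w = 7//2 = 3
v = 3//2 = 1
v = 1-4 = -3
ans = 3*4 = 12
v = 6*3 = 18
v = 12+18 = 30
ans = 12+12 = 24

3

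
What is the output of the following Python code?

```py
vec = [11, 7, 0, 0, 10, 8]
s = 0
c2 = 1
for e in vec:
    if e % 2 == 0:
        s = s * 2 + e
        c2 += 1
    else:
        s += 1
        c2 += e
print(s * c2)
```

1380

e=11: not even, s = 0+1 = 1; c2=12
e=7: not even, s = 1+1 = 2; c2=19
e=0: even, s = 2*2+0 = 4; c2=20
e=0: even, s = 4*2+0 = 8; c2=21
e=10: even, s = 8*2+10 = 26; c2=22
e=8: even, s = 26*2+8 = 60; c2=23
s*c2 = 60*23 = 1380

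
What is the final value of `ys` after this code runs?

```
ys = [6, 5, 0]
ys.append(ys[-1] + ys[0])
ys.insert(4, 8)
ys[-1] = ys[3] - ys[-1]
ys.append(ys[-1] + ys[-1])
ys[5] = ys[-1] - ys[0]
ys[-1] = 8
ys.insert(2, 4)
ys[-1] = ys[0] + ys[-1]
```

append ys[-1]+ys[0] = 0+6 = 6 → [6, 5, 0, 6]
insert 8 at 4 → [6, 5, 0, 6, 8]
ys[-1] = ys[3]-ys[-1] = 6-8 = -2 → [6, 5, 0, 6, -2]
append ys[-1]+ys[-1] = (-2)+(-2) = -4 → [6, 5, 0, 6, -2, -4]
ys[5] = ys[-1]-ys[0] = (-4)-6 = -10 → [6, 5, 0, 6, -2, -10]
ys[-1] = 8 → [6, 5, 0, 6, -2, 8]
insert 4 at 2 → [6, 5, 4, 0, 6, -2, 8]
ys[-1] = ys[0]+ys[-1] = 6+8 = 14 → [6, 5, 4, 0, 6, -2, 14]

[6, 5, 4, 0, 6, -2, 14]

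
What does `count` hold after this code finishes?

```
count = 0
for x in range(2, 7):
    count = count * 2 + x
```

88

x=2: count = 0*2+2 = 2
x=3: count = 2*2+3 = 7
x=4: count = 7*2+4 = 18
x=5: count = 18*2+5 = 41
x=6: count = 41*2+6 = 88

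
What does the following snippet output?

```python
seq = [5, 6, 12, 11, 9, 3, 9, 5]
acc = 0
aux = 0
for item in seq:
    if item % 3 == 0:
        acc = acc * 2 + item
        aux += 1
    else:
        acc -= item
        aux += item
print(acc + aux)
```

item=5: not %3==0, acc = 0-5 = -5; aux=5
item=6: %3==0, acc = (-5)*2+6 = -4; aux=6
item=12: %3==0, acc = (-4)*2+12 = 4; aux=7
item=11: not %3==0, acc = 4-11 = -7; aux=18
item=9: %3==0, acc = (-7)*2+9 = -5; aux=19
item=3: %3==0, acc = (-5)*2+3 = -7; aux=20
item=9: %3==0, acc = (-7)*2+9 = -5; aux=21
item=5: not %3==0, acc = (-5)-5 = -10; aux=26
acc+aux = (-10)+26 = 16

16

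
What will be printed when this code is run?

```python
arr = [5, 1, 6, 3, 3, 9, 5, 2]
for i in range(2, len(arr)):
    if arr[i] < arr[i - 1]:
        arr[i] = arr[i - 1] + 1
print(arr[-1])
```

11

i=2: 6>=1, unchanged → [5, 1, 6, 3, 3, 9, 5, 2]
i=3: 3<6, arr[3] = 6+1 = 7 → [5, 1, 6, 7, 3, 9, 5, 2]
i=4: 3<7, arr[4] = 7+1 = 8 → [5, 1, 6, 7, 8, 9, 5, 2]
i=5: 9>=8, unchanged → [5, 1, 6, 7, 8, 9, 5, 2]
i=6: 5<9, arr[6] = 9+1 = 10 → [5, 1, 6, 7, 8, 9, 10, 2]
i=7: 2<10, arr[7] = 10+1 = 11 → [5, 1, 6, 7, 8, 9, 10, 11]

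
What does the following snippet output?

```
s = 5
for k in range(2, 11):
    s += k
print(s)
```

59

k=2: s = 5+2 = 7
k=3: s = 7+3 = 10
k=4: s = 10+4 = 14
k=5: s = 14+5 = 19
k=6: s = 19+6 = 25
k=7: s = 25+7 = 32
k=8: s = 32+8 = 40
k=9: s = 40+9 = 49
k=10: s = 49+10 = 59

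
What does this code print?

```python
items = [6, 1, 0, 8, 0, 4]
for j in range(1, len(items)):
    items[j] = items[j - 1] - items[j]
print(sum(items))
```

j=1: items[1] = 6-1 = 5 → [6, 5, 0, 8, 0, 4]
j=2: items[2] = 5-0 = 5 → [6, 5, 5, 8, 0, 4]
j=3: items[3] = 5-8 = -3 → [6, 5, 5, -3, 0, 4]
j=4: items[4] = (-3)-0 = -3 → [6, 5, 5, -3, -3, 4]
j=5: items[5] = (-3)-4 = -7 → [6, 5, 5, -3, -3, -7]
sum = 3

3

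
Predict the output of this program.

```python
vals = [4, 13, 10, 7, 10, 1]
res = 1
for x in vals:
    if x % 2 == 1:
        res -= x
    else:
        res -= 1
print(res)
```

-23

x=4: not odd, res = 1-1 = 0
x=13: odd, res = 0-13 = -13
x=10: not odd, res = (-13)-1 = -14
x=7: odd, res = (-14)-7 = -21
x=10: not odd, res = (-21)-1 = -22
x=1: odd, res = (-22)-1 = -23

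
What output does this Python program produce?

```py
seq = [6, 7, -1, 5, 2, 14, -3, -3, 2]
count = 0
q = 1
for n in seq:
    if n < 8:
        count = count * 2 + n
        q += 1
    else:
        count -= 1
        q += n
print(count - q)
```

n=6: <8, count = 0*2+6 = 6; q=2
n=7: <8, count = 6*2+7 = 19; q=3
n=-1: <8, count = 19*2+(-1) = 37; q=4
n=5: <8, count = 37*2+5 = 79; q=5
n=2: <8, count = 79*2+2 = 160; q=6
n=14: not <8, count = 160-1 = 159; q=20
n=-3: <8, count = 159*2+(-3) = 315; q=21
n=-3: <8, count = 315*2+(-3) = 627; q=22
n=2: <8, count = 627*2+2 = 1256; q=23
count-q = 1256-23 = 1233

1233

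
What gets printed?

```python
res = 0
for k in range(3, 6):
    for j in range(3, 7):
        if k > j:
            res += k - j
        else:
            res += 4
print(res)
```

k=3,j=3: not 3>3, res = 0+4 = 4
k=3,j=4: not 3>4, res = 4+4 = 8
k=3,j=5: not 3>5, res = 8+4 = 12
k=3,j=6: not 3>6, res = 12+4 = 16
k=4,j=3: 4>3, res = 16+1 = 17
k=4,j=4: not 4>4, res = 17+4 = 21
k=4,j=5: not 4>5, res = 21+4 = 25
k=4,j=6: not 4>6, res = 25+4 = 29
k=5,j=3: 5>3, res = 29+2 = 31
k=5,j=4: 5>4, res = 31+1 = 32
k=5,j=5: not 5>5, res = 32+4 = 36
k=5,j=6: not 5>6, res = 36+4 = 40

40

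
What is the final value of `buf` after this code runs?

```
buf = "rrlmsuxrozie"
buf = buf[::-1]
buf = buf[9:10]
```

reverse → 'eizorxusmlrr'
slice [9:10] → 'l'

'l'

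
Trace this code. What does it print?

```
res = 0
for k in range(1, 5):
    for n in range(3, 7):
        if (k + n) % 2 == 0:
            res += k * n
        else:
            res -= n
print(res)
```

56

k=1,n=3: even sum, res = 0+3 = 3
k=1,n=4: odd sum, res = 3-4 = -1
k=1,n=5: even sum, res = (-1)+5 = 4
k=1,n=6: odd sum, res = 4-6 = -2
k=2,n=3: odd sum, res = (-2)-3 = -5
k=2,n=4: even sum, res = (-5)+8 = 3
k=2,n=5: odd sum, res = 3-5 = -2
k=2,n=6: even sum, res = (-2)+12 = 10
k=3,n=3: even sum, res = 10+9 = 19
k=3,n=4: odd sum, res = 19-4 = 15
k=3,n=5: even sum, res = 15+15 = 30
k=3,n=6: odd sum, res = 30-6 = 24
k=4,n=3: odd sum, res = 24-3 = 21
k=4,n=4: even sum, res = 21+16 = 37
k=4,n=5: odd sum, res = 37-5 = 32
k=4,n=6: even sum, res = 32+24 = 56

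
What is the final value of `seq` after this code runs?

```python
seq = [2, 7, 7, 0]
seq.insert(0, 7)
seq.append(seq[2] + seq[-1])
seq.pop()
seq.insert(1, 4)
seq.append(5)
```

insert 7 at 0 → [7, 2, 7, 7, 0]
append seq[2]+seq[-1] = 7+0 = 7 → [7, 2, 7, 7, 0, 7]
pop() removes 7 → [7, 2, 7, 7, 0]
insert 4 at 1 → [7, 4, 2, 7, 7, 0]
append 5 → [7, 4, 2, 7, 7, 0, 5]

[7, 4, 2, 7, 7, 0, 5]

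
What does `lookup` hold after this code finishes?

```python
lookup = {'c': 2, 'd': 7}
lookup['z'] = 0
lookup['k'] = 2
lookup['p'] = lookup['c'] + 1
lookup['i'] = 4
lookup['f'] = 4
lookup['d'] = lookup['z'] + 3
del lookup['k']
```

lookup['z'] = 0 → {'c': 2, 'd': 7, 'z': 0}
lookup['k'] = 2 → {'c': 2, 'd': 7, 'z': 0, 'k': 2}
lookup['p'] = lookup['c']+1 = 3 → {'c': 2, 'd': 7, 'z': 0, 'k': 2, 'p': 3}
lookup['i'] = 4 → {'c': 2, 'd': 7, 'z': 0, 'k': 2, 'p': 3, 'i': 4}
lookup['f'] = 4 → {'c': 2, 'd': 7, 'z': 0, 'k': 2, 'p': 3, 'i': 4, 'f': 4}
lookup['d'] = lookup['z']+3 = 3 → {'c': 2, 'd': 3, 'z': 0, 'k': 2, 'p': 3, 'i': 4, 'f': 4}
del 'k' → {'c': 2, 'd': 3, 'z': 0, 'p': 3, 'i': 4, 'f': 4}

{'c': 2, 'd': 3, 'z': 0, 'p': 3, 'i': 4, 'f': 4}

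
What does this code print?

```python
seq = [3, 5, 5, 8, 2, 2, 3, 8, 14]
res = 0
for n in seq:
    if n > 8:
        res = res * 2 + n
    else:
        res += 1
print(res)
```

30

n=3: not >8, res = 0+1 = 1
n=5: not >8, res = 1+1 = 2
n=5: not >8, res = 2+1 = 3
n=8: not >8, res = 3+1 = 4
n=2: not >8, res = 4+1 = 5
n=2: not >8, res = 5+1 = 6
n=3: not >8, res = 6+1 = 7
n=8: not >8, res = 7+1 = 8
n=14: >8, res = 8*2+14 = 30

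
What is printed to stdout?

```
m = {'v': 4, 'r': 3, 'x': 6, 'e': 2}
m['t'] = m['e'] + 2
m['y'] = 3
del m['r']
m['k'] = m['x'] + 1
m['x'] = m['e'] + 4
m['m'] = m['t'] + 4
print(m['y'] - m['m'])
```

-5

m['t'] = m['e']+2 = 4 → {'v': 4, 'r': 3, 'x': 6, 'e': 2, 't': 4}
m['y'] = 3 → {'v': 4, 'r': 3, 'x': 6, 'e': 2, 't': 4, 'y': 3}
del 'r' → {'v': 4, 'x': 6, 'e': 2, 't': 4, 'y': 3}
m['k'] = m['x']+1 = 7 → {'v': 4, 'x': 6, 'e': 2, 't': 4, 'y': 3, 'k': 7}
m['x'] = m['e']+4 = 6 → {'v': 4, 'x': 6, 'e': 2, 't': 4, 'y': 3, 'k': 7}
m['m'] = m['t']+4 = 8 → {'v': 4, 'x': 6, 'e': 2, 't': 4, 'y': 3, 'k': 7, 'm': 8}
m['y']-m['m'] = 3-8 = -5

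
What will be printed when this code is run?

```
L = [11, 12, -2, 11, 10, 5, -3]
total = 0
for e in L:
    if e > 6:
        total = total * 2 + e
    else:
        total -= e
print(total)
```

e=11: >6, total = 0*2+11 = 11
e=12: >6, total = 11*2+12 = 34
e=-2: not >6, total = 34-(-2) = 36
e=11: >6, total = 36*2+11 = 83
e=10: >6, total = 83*2+10 = 176
e=5: not >6, total = 176-5 = 171
e=-3: not >6, total = 171-(-3) = 174

174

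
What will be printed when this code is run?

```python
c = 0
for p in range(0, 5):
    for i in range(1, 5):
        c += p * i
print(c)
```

100

p=0,i=1: c = 0+0 = 0
p=0,i=2: c = 0+0 = 0
p=0,i=3: c = 0+0 = 0
p=0,i=4: c = 0+0 = 0
p=1,i=1: c = 0+1 = 1
p=1,i=2: c = 1+2 = 3
p=1,i=3: c = 3+3 = 6
p=1,i=4: c = 6+4 = 10
p=2,i=1: c = 10+2 = 12
p=2,i=2: c = 12+4 = 16
p=2,i=3: c = 16+6 = 22
p=2,i=4: c = 22+8 = 30
p=3,i=1: c = 30+3 = 33
p=3,i=2: c = 33+6 = 39
p=3,i=3: c = 39+9 = 48
p=3,i=4: c = 48+12 = 60
p=4,i=1: c = 60+4 = 64
p=4,i=2: c = 64+8 = 72
p=4,i=3: c = 72+12 = 84
p=4,i=4: c = 84+16 = 100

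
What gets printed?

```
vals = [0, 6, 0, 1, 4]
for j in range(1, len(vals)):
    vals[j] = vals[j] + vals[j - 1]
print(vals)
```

[0, 6, 6, 7, 11]

j=1: vals[1] = 6+0 = 6 → [0, 6, 0, 1, 4]
j=2: vals[2] = 0+6 = 6 → [0, 6, 6, 1, 4]
j=3: vals[3] = 1+6 = 7 → [0, 6, 6, 7, 4]
j=4: vals[4] = 4+7 = 11 → [0, 6, 6, 7, 11]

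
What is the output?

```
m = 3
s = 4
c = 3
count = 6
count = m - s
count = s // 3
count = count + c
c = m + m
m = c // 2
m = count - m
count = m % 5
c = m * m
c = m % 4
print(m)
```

1

count = 3-4 = -1
count = 4//3 = 1
count = 1+3 = 4
c = 3+3 = 6
m = 6//2 = 3
m = 4-3 = 1
count = 1%5 = 1
c = 1*1 = 1
c = 1%4 = 1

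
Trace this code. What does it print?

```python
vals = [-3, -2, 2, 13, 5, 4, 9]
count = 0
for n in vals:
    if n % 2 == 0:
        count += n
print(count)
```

4

n=-3: not even
n=-2: even, count = 0+(-2) = -2
n=2: even, count = (-2)+2 = 0
n=13: not even
n=5: not even
n=4: even, count = 0+4 = 4
n=9: not even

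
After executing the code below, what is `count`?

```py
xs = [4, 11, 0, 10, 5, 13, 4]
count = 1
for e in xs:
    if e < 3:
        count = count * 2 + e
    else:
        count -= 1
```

-6

e=4: not <3, count = 1-1 = 0
e=11: not <3, count = 0-1 = -1
e=0: <3, count = (-1)*2+0 = -2
e=10: not <3, count = (-2)-1 = -3
e=5: not <3, count = (-3)-1 = -4
e=13: not <3, count = (-4)-1 = -5
e=4: not <3, count = (-5)-1 = -6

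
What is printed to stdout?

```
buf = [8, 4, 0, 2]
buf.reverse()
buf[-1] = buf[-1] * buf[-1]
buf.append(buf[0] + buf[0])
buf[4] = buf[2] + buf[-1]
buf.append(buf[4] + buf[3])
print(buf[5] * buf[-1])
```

5184

reverse → [2, 0, 4, 8]
buf[-1] = buf[-1]*buf[-1] = 8*8 = 64 → [2, 0, 4, 64]
append buf[0]+buf[0] = 2+2 = 4 → [2, 0, 4, 64, 4]
buf[4] = buf[2]+buf[-1] = 4+4 = 8 → [2, 0, 4, 64, 8]
append buf[4]+buf[3] = 8+64 = 72 → [2, 0, 4, 64, 8, 72]
buf[5]*buf[-1] = 72*72 = 5184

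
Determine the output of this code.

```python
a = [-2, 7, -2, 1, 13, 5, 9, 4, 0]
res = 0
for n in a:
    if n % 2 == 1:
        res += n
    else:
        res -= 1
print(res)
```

n=-2: not odd, res = 0-1 = -1
n=7: odd, res = (-1)+7 = 6
n=-2: not odd, res = 6-1 = 5
n=1: odd, res = 5+1 = 6
n=13: odd, res = 6+13 = 19
n=5: odd, res = 19+5 = 24
n=9: odd, res = 24+9 = 33
n=4: not odd, res = 33-1 = 32
n=0: not odd, res = 32-1 = 31

31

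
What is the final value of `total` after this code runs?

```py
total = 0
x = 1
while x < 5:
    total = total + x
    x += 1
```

10

x=1: total = 0+1 = 1
x=2: total = 1+2 = 3
x=3: total = 3+3 = 6
x=4: total = 6+4 = 10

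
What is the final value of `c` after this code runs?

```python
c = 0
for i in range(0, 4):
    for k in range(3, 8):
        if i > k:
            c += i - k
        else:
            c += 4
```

80

i=0,k=3: not 0>3, c = 0+4 = 4
i=0,k=4: not 0>4, c = 4+4 = 8
i=0,k=5: not 0>5, c = 8+4 = 12
i=0,k=6: not 0>6, c = 12+4 = 16
i=0,k=7: not 0>7, c = 16+4 = 20
i=1,k=3: not 1>3, c = 20+4 = 24
i=1,k=4: not 1>4, c = 24+4 = 28
i=1,k=5: not 1>5, c = 28+4 = 32
i=1,k=6: not 1>6, c = 32+4 = 36
i=1,k=7: not 1>7, c = 36+4 = 40
i=2,k=3: not 2>3, c = 40+4 = 44
i=2,k=4: not 2>4, c = 44+4 = 48
i=2,k=5: not 2>5, c = 48+4 = 52
i=2,k=6: not 2>6, c = 52+4 = 56
i=2,k=7: not 2>7, c = 56+4 = 60
i=3,k=3: not 3>3, c = 60+4 = 64
i=3,k=4: not 3>4, c = 64+4 = 68
i=3,k=5: not 3>5, c = 68+4 = 72
i=3,k=6: not 3>6, c = 72+4 = 76
i=3,k=7: not 3>7, c = 76+4 = 80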